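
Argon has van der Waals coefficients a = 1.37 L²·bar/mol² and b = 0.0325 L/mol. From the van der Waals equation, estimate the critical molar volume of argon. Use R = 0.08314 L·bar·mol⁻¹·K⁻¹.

For a van der Waals gas, V_m,c = 3b.
V_m,c = 3×0.0325 = 0.09750 L/mol

V_m,c ≈ 0.09750 L/mol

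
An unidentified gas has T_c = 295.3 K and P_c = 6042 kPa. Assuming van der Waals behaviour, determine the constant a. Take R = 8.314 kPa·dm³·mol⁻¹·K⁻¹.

a ≈ 420.9 kPa·dm⁶/mol²

From T_c = 8a/(27Rb) and P_c = a/(27b²): a = 27 R² T_c²/(64 P_c).
a = 27×(8.314)²×(295.3)²/(64×6042) = 162746141/386688 = 420.9 kPa·dm⁶/mol²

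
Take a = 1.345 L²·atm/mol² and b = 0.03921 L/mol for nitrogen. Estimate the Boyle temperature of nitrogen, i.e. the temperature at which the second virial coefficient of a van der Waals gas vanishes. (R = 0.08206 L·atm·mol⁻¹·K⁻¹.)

T_B ≈ 418.0 K

For a van der Waals gas the second virial coefficient B₂ = b − a/(RT) vanishes at T_B = a/(Rb).
T_B = 1.345/(0.08206×0.03921) = 1.345/0.0032176 = 418.0 K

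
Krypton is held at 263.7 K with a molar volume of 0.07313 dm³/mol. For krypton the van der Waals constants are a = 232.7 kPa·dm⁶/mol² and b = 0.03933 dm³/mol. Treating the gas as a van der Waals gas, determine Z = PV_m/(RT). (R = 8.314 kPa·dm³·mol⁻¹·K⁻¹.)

Z ≈ 0.7122

P = RT/(V_m − b) − a/V_m² = (8.314)(263.7)/(0.07313 − 0.03933) − 232.7/(0.07313)²
  = 2192.4/0.033800 − 43512 = 64864 − 43512 = 21352 kPa
Z = PV_m/(RT) = (21352)(0.07313)/((8.314)(263.7)) = 1561.5/2192.4 = 0.7122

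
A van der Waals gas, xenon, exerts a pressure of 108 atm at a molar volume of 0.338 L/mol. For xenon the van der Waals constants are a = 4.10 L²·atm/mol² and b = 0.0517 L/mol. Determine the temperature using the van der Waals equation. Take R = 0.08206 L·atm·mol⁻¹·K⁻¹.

T = (P + a/V_m²)(V_m − b)/R
P + a/V_m² = 108 + 4.10/(0.338)² = 143.89 atm
V_m − b = 0.338 − 0.0517 = 0.28630 L/mol
T = (143.89)(0.28630)/0.08206 = 502.0 K

T ≈ 502.0 K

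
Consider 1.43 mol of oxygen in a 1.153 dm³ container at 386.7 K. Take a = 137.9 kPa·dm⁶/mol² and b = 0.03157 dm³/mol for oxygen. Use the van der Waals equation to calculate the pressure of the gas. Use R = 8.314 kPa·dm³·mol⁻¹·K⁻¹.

P = nRT/(V − nb) − a n²/V²
nRT/(V − nb) = (1.43)(8.314)(386.7)/(1.153 − 1.43×0.03157) = 4597.5/1.1079 = 4149.7 kPa
a n²/V² = (137.9)(1.43)²/(1.153)² = 212.12 kPa
P = 4149.7 − 212.12 = 3938 kPa

P ≈ 3938 kPa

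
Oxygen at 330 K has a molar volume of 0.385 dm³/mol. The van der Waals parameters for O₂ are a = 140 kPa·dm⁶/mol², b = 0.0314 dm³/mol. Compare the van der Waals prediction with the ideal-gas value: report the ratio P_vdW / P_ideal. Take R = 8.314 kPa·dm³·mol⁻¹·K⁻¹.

Ideal: P_ideal = RT/V_m = (8.314)(330)/0.385 = 7126.29 kPa
vdW: P = RT/(V_m − b) − a/V_m² = 2743.62/0.353600 − 140/0.148225 = 7759.11 − 944.510 = 6814.60 kPa
Ratio = 6814.60/7126.29 = 0.9563

P_vdW / P_ideal ≈ 0.9563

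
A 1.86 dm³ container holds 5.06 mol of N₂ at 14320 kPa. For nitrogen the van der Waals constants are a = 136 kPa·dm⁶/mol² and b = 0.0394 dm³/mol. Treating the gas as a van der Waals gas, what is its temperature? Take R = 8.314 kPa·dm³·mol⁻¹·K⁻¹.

T = (P + a n²/V²)(V − nb)/(nR)
P + a n²/V² = 14320 + (136)(5.06)²/(1.86)² = 15327 kPa
V − nb = 1.86 − (5.06)(0.0394) = 1.6606 dm³
T = (15327)(1.6606)/((5.06)(8.314)) = 605.0 K

T ≈ 605.0 K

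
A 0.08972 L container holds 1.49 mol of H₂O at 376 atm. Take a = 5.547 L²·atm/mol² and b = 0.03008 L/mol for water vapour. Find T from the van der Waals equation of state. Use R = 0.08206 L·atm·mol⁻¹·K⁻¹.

T = (P + a n²/V²)(V − nb)/(nR)
P + a n²/V² = 376 + (5.547)(1.49)²/(0.08972)² = 1905.9 atm
V − nb = 0.08972 − (1.49)(0.03008) = 0.044901 L
T = (1905.9)(0.044901)/((1.49)(0.08206)) = 699.9 K

T ≈ 699.9 K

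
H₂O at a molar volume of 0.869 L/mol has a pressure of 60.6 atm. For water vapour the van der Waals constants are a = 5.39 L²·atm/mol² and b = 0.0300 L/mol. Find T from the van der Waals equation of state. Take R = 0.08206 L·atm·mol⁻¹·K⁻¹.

T = (P + a/V_m²)(V_m − b)/R
P + a/V_m² = 60.6 + 5.39/(0.869)² = 67.738 atm
V_m − b = 0.869 − 0.0300 = 0.83900 L/mol
T = (67.738)(0.83900)/0.08206 = 692.6 K

T ≈ 692.6 K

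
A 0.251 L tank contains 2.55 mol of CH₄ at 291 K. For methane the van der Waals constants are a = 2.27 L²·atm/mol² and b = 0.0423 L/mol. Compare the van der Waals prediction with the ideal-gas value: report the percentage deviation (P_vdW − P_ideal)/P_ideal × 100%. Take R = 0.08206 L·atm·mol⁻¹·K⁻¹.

Ideal: P_ideal = nRT/V = (2.55)(0.08206)(291)/0.251 = 242.600 atm
vdW: P = nRT/(V − nb) − a n²/V² = 60.8926/0.143135 − 14.7607/0.0630010 = 425.421 − 234.293 = 191.128 atm
% deviation = (191.128 − 242.600)/242.600 × 100% = -21.22%

-21.22 %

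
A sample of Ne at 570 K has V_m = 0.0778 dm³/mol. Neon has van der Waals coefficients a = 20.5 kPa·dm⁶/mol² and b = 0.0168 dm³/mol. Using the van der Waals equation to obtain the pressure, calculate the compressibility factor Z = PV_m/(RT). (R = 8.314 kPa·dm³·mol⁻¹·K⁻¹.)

P = RT/(V_m − b) − a/V_m² = (8.314)(570)/(0.0778 − 0.0168) − 20.5/(0.0778)²
  = 4739.0/0.061000 − 3386.8 = 77689 − 3386.8 = 74302 kPa
Z = PV_m/(RT) = (74302)(0.0778)/((8.314)(570)) = 5780.7/4739.0 = 1.220

Z ≈ 1.220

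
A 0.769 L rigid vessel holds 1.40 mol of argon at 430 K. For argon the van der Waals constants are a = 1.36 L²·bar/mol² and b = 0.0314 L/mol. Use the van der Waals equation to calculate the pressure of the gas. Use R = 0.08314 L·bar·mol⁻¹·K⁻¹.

P ≈ 64.52 bar

P = nRT/(V − nb) − a n²/V²
nRT/(V − nb) = (1.40)(0.08314)(430)/(0.769 − 1.40×0.0314) = 50.050/0.72504 = 69.031 bar
a n²/V² = (1.36)(1.40)²/(0.769)² = 4.5076 bar
P = 69.031 − 4.5076 = 64.52 bar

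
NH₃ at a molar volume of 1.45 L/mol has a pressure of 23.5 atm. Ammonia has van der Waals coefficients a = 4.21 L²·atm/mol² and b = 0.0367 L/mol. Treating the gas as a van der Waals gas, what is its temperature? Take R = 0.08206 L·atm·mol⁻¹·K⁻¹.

T ≈ 439.2 K

T = (P + a/V_m²)(V_m − b)/R
P + a/V_m² = 23.5 + 4.21/(1.45)² = 25.502 atm
V_m − b = 1.45 − 0.0367 = 1.4133 L/mol
T = (25.502)(1.4133)/0.08206 = 439.2 K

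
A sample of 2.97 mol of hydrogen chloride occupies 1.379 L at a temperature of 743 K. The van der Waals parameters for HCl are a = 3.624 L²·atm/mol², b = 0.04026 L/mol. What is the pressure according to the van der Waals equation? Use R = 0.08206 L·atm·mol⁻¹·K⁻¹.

P = nRT/(V − nb) − a n²/V²
nRT/(V − nb) = (2.97)(0.08206)(743)/(1.379 − 2.97×0.04026) = 181.08/1.2594 = 143.78 atm
a n²/V² = (3.624)(2.97)²/(1.379)² = 16.810 atm
P = 143.78 − 16.810 = 127.0 atm

P ≈ 127.0 atm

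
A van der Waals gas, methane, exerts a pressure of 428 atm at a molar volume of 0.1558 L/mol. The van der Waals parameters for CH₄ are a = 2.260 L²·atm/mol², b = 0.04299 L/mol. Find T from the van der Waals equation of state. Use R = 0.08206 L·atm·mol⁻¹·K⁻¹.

T = (P + a/V_m²)(V_m − b)/R
P + a/V_m² = 428 + 2.260/(0.1558)² = 521.11 atm
V_m − b = 0.1558 − 0.04299 = 0.11281 L/mol
T = (521.11)(0.11281)/0.08206 = 716.4 K

T ≈ 716.4 K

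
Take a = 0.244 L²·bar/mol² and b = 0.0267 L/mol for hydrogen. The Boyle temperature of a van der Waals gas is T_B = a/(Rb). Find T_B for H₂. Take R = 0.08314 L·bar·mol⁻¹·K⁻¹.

For a van der Waals gas the second virial coefficient B₂ = b − a/(RT) vanishes at T_B = a/(Rb).
T_B = 0.244/(0.08314×0.0267) = 0.244/0.0022198 = 109.9 K

T_B ≈ 109.9 K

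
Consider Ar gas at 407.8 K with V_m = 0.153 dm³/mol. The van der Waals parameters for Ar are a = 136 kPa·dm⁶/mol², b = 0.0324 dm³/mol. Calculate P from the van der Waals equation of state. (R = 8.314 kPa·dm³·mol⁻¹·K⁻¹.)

P ≈ 22303 kPa

P = RT/(V_m − b) − a/V_m²
RT/(V_m − b) = (8.314)(407.8)/(0.153 − 0.0324) = 3390.4/0.12060 = 28113 kPa
a/V_m² = 136/(0.153)² = 5809.7 kPa
P = 28113 − 5809.7 = 22303 kPa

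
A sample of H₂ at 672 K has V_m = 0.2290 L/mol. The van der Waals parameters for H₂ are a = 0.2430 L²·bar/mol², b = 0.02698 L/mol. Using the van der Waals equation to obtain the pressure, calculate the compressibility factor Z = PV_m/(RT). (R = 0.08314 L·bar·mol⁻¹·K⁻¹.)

Z ≈ 1.115

P = RT/(V_m − b) − a/V_m² = (0.08314)(672)/(0.2290 − 0.02698) − 0.2430/(0.2290)²
  = 55.870/0.20202 − 4.6338 = 276.56 − 4.6338 = 271.93 bar
Z = PV_m/(RT) = (271.93)(0.2290)/((0.08314)(672)) = 62.272/55.870 = 1.115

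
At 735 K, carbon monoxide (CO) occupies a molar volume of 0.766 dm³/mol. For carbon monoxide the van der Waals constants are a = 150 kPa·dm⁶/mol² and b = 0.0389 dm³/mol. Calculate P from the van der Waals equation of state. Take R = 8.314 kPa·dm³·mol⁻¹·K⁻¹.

P ≈ 8149 kPa

P = RT/(V_m − b) − a/V_m²
RT/(V_m − b) = (8.314)(735)/(0.766 − 0.0389) = 6110.8/0.72710 = 8404.3 kPa
a/V_m² = 150/(0.766)² = 255.64 kPa
P = 8404.3 − 255.64 = 8149 kPa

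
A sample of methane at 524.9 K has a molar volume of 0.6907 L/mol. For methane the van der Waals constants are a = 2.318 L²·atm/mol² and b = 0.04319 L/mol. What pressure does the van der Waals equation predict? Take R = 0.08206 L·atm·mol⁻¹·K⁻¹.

P = RT/(V_m − b) − a/V_m²
RT/(V_m − b) = (0.08206)(524.9)/(0.6907 − 0.04319) = 43.073/0.64751 = 66.521 atm
a/V_m² = 2.318/(0.6907)² = 4.8589 atm
P = 66.521 − 4.8589 = 61.66 atm

P ≈ 61.66 atm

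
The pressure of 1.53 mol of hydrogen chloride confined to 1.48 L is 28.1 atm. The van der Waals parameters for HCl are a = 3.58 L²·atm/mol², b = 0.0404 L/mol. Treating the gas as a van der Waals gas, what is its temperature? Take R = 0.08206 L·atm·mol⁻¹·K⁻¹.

T = (P + a n²/V²)(V − nb)/(nR)
P + a n²/V² = 28.1 + (3.58)(1.53)²/(1.48)² = 31.926 atm
V − nb = 1.48 − (1.53)(0.0404) = 1.4182 L
T = (31.926)(1.4182)/((1.53)(0.08206)) = 360.6 K

T ≈ 360.6 K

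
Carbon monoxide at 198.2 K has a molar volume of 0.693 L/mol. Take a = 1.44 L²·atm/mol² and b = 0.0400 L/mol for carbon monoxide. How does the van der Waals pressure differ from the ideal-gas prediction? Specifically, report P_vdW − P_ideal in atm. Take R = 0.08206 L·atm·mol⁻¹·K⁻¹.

ΔP ≈ -1.561 atm

Ideal: P_ideal = RT/V_m = (0.08206)(198.2)/0.693 = 23.4694 atm
vdW: P = RT/(V_m − b) − a/V_m² = 16.2643/0.653000 − 1.44/0.480249 = 24.9070 − 2.99844 = 21.9086 atm
ΔP = 21.9086 − 23.4694 = -1.561 atm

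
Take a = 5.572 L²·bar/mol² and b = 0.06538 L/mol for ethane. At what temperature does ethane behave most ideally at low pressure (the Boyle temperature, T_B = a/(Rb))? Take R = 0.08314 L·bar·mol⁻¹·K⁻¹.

T_B ≈ 1025 K

For a van der Waals gas the second virial coefficient B₂ = b − a/(RT) vanishes at T_B = a/(Rb).
T_B = 5.572/(0.08314×0.06538) = 5.572/0.0054357 = 1025 K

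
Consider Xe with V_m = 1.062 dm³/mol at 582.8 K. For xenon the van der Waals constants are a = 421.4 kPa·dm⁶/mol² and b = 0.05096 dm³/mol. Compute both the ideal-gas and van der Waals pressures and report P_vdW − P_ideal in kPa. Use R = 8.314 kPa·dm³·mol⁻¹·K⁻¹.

Ideal: P_ideal = RT/V_m = (8.314)(582.8)/1.062 = 4562.52 kPa
vdW: P = RT/(V_m − b) − a/V_m² = 4845.40/1.01104 − 421.4/1.12784 = 4792.49 − 373.635 = 4418.86 kPa
ΔP = 4418.86 − 4562.52 = -143.7 kPa

ΔP ≈ -143.7 kPa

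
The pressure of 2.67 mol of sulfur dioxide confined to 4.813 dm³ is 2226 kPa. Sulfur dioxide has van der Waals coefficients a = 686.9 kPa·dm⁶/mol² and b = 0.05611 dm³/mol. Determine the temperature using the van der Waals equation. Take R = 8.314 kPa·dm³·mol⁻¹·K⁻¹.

T ≈ 512.0 K

T = (P + a n²/V²)(V − nb)/(nR)
P + a n²/V² = 2226 + (686.9)(2.67)²/(4.813)² = 2437.4 kPa
V − nb = 4.813 − (2.67)(0.05611) = 4.6632 dm³
T = (2437.4)(4.6632)/((2.67)(8.314)) = 512.0 K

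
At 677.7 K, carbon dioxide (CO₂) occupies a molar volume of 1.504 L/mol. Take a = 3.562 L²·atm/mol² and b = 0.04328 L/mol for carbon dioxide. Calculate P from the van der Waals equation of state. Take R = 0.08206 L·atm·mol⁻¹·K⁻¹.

P = RT/(V_m − b) − a/V_m²
RT/(V_m − b) = (0.08206)(677.7)/(1.504 − 0.04328) = 55.612/1.4607 = 38.072 atm
a/V_m² = 3.562/(1.504)² = 1.5747 atm
P = 38.072 − 1.5747 = 36.50 atm

P ≈ 36.50 atm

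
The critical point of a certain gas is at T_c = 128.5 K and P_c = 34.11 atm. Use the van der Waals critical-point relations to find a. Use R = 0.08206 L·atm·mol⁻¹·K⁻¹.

From T_c = 8a/(27Rb) and P_c = a/(27b²): a = 27 R² T_c²/(64 P_c).
a = 27×(0.08206)²×(128.5)²/(64×34.11) = 3002.2/2183.0 = 1.375 L²·atm/mol²

a ≈ 1.375 L²·atm/mol²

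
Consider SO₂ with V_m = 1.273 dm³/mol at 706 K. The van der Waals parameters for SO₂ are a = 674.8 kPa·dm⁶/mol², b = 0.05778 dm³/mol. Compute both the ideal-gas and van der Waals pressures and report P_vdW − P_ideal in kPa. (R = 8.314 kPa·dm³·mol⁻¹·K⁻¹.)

Ideal: P_ideal = RT/V_m = (8.314)(706)/1.273 = 4610.91 kPa
vdW: P = RT/(V_m − b) − a/V_m² = 5869.68/1.21522 − 674.8/1.62053 = 4830.14 − 416.407 = 4413.73 kPa
ΔP = 4413.73 − 4610.91 = -197.2 kPa

ΔP ≈ -197.2 kPa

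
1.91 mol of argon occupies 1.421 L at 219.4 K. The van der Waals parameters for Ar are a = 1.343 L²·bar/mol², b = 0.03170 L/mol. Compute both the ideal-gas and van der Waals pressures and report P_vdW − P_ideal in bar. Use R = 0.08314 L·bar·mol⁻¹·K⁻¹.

ΔP ≈ -1.335 bar

Ideal: P_ideal = nRT/V = (1.91)(0.08314)(219.4)/1.421 = 24.5181 bar
vdW: P = nRT/(V − nb) − a n²/V² = 34.8401/1.36045 − 4.89940/2.01924 = 25.6092 − 2.42636 = 23.1828 bar
ΔP = 23.1828 − 24.5181 = -1.335 bar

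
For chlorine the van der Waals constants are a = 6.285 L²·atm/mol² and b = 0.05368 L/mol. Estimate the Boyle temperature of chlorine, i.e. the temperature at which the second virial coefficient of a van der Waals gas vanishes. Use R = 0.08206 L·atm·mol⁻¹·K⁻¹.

T_B ≈ 1427 K

For a van der Waals gas the second virial coefficient B₂ = b − a/(RT) vanishes at T_B = a/(Rb).
T_B = 6.285/(0.08206×0.05368) = 6.285/0.0044050 = 1427 K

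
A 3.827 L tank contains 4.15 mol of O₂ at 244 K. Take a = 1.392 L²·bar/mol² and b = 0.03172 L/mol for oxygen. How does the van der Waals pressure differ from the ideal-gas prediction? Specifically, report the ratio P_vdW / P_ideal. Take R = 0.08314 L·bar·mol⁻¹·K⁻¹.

P_vdW / P_ideal ≈ 0.9612

Ideal: P_ideal = nRT/V = (4.15)(0.08314)(244)/3.827 = 21.9983 bar
vdW: P = nRT/(V − nb) − a n²/V² = 84.1876/3.69536 − 23.9737/14.6459 = 22.7820 − 1.63689 = 21.1451 bar
Ratio = 21.1451/21.9983 = 0.9612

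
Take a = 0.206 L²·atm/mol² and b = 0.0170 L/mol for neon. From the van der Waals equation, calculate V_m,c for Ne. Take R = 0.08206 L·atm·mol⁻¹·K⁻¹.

V_m,c ≈ 0.05100 L/mol

For a van der Waals gas, V_m,c = 3b.
V_m,c = 3×0.0170 = 0.05100 L/mol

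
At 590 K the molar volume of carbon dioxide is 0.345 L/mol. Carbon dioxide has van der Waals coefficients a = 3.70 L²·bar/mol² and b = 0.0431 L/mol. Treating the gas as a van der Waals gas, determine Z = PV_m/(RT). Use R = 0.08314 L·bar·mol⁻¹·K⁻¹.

P = RT/(V_m − b) − a/V_m² = (0.08314)(590)/(0.345 − 0.0431) − 3.70/(0.345)²
  = 49.053/0.30190 − 31.086 = 162.48 − 31.086 = 131.39 bar
Z = PV_m/(RT) = (131.39)(0.345)/((0.08314)(590)) = 45.330/49.053 = 0.9241

Z ≈ 0.9241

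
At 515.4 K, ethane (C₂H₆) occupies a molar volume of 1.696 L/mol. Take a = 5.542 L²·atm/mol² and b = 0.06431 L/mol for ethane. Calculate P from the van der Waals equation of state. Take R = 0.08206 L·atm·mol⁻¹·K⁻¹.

P ≈ 23.99 atm

P = RT/(V_m − b) − a/V_m²
RT/(V_m − b) = (0.08206)(515.4)/(1.696 − 0.06431) = 42.294/1.6317 = 25.920 atm
a/V_m² = 5.542/(1.696)² = 1.9267 atm
P = 25.920 − 1.9267 = 23.99 atm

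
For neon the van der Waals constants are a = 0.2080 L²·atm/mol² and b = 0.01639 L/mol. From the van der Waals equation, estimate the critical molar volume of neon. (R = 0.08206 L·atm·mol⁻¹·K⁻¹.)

For a van der Waals gas, V_m,c = 3b.
V_m,c = 3×0.01639 = 0.04917 L/mol

V_m,c ≈ 0.04917 L/mol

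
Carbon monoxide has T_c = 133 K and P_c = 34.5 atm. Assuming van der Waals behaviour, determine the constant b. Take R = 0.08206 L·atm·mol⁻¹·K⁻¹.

From T_c = 8a/(27Rb) and P_c = a/(27b²): b = R T_c/(8 P_c).
b = (0.08206)(133)/(8×34.5) = 10.914/276.00 = 0.03954 L/mol

b ≈ 0.03954 L/mol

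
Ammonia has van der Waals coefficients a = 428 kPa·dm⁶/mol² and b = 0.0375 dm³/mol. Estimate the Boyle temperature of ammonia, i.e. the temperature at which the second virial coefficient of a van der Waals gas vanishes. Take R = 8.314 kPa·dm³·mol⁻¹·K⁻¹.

For a van der Waals gas the second virial coefficient B₂ = b − a/(RT) vanishes at T_B = a/(Rb).
T_B = 428/(8.314×0.0375) = 428/0.31178 = 1373 K

T_B ≈ 1373 K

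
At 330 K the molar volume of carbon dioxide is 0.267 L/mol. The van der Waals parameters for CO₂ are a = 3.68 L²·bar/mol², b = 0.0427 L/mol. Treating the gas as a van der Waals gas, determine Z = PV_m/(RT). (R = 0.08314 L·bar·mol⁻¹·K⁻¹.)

Z ≈ 0.6880

P = RT/(V_m − b) − a/V_m² = (0.08314)(330)/(0.267 − 0.0427) − 3.68/(0.267)²
  = 27.436/0.22430 − 51.621 = 122.32 − 51.621 = 70.70 bar
Z = PV_m/(RT) = (70.70)(0.267)/((0.08314)(330)) = 18.877/27.436 = 0.6880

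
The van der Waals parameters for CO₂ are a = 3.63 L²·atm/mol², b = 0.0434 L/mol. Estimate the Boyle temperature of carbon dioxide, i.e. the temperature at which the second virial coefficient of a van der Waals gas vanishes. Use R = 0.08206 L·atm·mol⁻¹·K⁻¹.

T_B ≈ 1019 K

For a van der Waals gas the second virial coefficient B₂ = b − a/(RT) vanishes at T_B = a/(Rb).
T_B = 3.63/(0.08206×0.0434) = 3.63/0.0035614 = 1019 K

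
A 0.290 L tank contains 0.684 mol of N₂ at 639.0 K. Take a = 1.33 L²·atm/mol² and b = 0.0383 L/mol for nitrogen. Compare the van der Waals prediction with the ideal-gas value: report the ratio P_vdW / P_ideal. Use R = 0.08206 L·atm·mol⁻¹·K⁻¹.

Ideal: P_ideal = nRT/V = (0.684)(0.08206)(639.0)/0.290 = 123.677 atm
vdW: P = nRT/(V − nb) − a n²/V² = 35.8665/0.263803 − 0.622248/0.0841000 = 135.959 − 7.39891 = 128.560 atm
Ratio = 128.560/123.677 = 1.039

P_vdW / P_ideal ≈ 1.039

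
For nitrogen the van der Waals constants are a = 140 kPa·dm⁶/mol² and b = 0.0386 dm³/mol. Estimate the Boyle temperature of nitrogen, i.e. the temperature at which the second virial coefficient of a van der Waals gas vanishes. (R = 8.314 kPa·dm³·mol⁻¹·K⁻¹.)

T_B ≈ 436.2 K

For a van der Waals gas the second virial coefficient B₂ = b − a/(RT) vanishes at T_B = a/(Rb).
T_B = 140/(8.314×0.0386) = 140/0.32092 = 436.2 K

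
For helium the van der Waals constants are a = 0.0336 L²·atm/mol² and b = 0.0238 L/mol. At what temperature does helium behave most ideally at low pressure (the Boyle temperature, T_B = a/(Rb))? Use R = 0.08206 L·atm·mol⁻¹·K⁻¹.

For a van der Waals gas the second virial coefficient B₂ = b − a/(RT) vanishes at T_B = a/(Rb).
T_B = 0.0336/(0.08206×0.0238) = 0.0336/0.0019530 = 17.20 K

T_B ≈ 17.20 K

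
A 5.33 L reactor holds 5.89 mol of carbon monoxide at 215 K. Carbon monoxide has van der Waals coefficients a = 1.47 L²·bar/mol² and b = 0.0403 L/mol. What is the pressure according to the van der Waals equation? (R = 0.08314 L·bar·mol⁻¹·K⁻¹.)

P = nRT/(V − nb) − a n²/V²
nRT/(V − nb) = (5.89)(0.08314)(215)/(5.33 − 5.89×0.0403) = 105.28/5.0926 = 20.673 bar
a n²/V² = (1.47)(5.89)²/(5.33)² = 1.7951 bar
P = 20.673 − 1.7951 = 18.88 bar

P ≈ 18.88 bar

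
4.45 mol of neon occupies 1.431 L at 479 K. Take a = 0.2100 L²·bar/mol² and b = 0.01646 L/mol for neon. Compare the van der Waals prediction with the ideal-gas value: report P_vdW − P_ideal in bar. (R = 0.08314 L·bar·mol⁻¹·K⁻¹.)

Ideal: P_ideal = nRT/V = (4.45)(0.08314)(479)/1.431 = 123.841 bar
vdW: P = nRT/(V − nb) − a n²/V² = 177.217/1.35775 − 4.15853/2.04776 = 130.523 − 2.03077 = 128.492 bar
ΔP = 128.492 − 123.841 = 4.65 bar

ΔP ≈ 4.65 bar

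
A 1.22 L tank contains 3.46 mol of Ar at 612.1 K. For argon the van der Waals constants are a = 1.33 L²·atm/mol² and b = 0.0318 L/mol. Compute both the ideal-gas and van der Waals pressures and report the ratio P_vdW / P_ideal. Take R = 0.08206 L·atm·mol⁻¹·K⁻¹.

P_vdW / P_ideal ≈ 1.024

Ideal: P_ideal = nRT/V = (3.46)(0.08206)(612.1)/1.22 = 142.453 atm
vdW: P = nRT/(V − nb) − a n²/V² = 173.792/1.10997 − 15.9222/1.48840 = 156.574 − 10.6975 = 145.877 atm
Ratio = 145.877/142.453 = 1.024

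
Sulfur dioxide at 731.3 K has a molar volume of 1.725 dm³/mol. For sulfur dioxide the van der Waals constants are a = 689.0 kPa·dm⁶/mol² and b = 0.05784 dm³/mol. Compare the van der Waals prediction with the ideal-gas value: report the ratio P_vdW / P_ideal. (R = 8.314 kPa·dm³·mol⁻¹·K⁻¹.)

Ideal: P_ideal = RT/V_m = (8.314)(731.3)/1.725 = 3524.65 kPa
vdW: P = RT/(V_m − b) − a/V_m² = 6080.03/1.66716 − 689.0/2.97563 = 3646.94 − 231.548 = 3415.39 kPa
Ratio = 3415.39/3524.65 = 0.9690

P_vdW / P_ideal ≈ 0.9690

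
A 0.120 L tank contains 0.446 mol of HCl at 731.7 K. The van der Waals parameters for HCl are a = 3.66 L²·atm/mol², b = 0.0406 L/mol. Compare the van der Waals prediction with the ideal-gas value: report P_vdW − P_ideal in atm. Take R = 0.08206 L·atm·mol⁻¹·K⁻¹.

Ideal: P_ideal = nRT/V = (0.446)(0.08206)(731.7)/0.120 = 223.161 atm
vdW: P = nRT/(V − nb) − a n²/V² = 26.7793/0.101892 − 0.728033/0.0144000 = 262.820 − 50.5578 = 212.262 atm
ΔP = 212.262 − 223.161 = -10.90 atm

ΔP ≈ -10.90 atm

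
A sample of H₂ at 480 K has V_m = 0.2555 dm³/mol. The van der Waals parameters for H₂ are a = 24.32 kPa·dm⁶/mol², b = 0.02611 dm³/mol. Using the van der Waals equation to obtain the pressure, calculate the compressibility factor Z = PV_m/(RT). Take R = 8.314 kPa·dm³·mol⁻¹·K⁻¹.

P = RT/(V_m − b) − a/V_m² = (8.314)(480)/(0.2555 − 0.02611) − 24.32/(0.2555)²
  = 3990.7/0.22939 − 372.55 = 17397 − 372.55 = 17024 kPa
Z = PV_m/(RT) = (17024)(0.2555)/((8.314)(480)) = 4349.6/3990.7 = 1.090

Z ≈ 1.090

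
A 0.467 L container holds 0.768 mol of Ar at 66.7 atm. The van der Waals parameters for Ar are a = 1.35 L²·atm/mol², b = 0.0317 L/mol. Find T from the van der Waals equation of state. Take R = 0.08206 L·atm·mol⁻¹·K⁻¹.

T ≈ 494.1 K

T = (P + a n²/V²)(V − nb)/(nR)
P + a n²/V² = 66.7 + (1.35)(0.768)²/(0.467)² = 70.351 atm
V − nb = 0.467 − (0.768)(0.0317) = 0.44265 L
T = (70.351)(0.44265)/((0.768)(0.08206)) = 494.1 K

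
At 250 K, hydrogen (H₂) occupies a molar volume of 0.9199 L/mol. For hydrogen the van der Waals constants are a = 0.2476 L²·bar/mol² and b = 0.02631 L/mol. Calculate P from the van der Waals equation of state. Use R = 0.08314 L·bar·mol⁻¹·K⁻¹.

P = RT/(V_m − b) − a/V_m²
RT/(V_m − b) = (0.08314)(250)/(0.9199 − 0.02631) = 20.785/0.89359 = 23.260 bar
a/V_m² = 0.2476/(0.9199)² = 0.29260 bar
P = 23.260 − 0.29260 = 22.97 bar

P ≈ 22.97 bar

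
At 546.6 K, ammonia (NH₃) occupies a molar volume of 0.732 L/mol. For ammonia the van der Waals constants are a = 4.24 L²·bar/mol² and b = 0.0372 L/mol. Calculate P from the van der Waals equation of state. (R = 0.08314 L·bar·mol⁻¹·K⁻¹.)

P = RT/(V_m − b) − a/V_m²
RT/(V_m − b) = (0.08314)(546.6)/(0.732 − 0.0372) = 45.444/0.69480 = 65.406 bar
a/V_m² = 4.24/(0.732)² = 7.9130 bar
P = 65.406 − 7.9130 = 57.49 bar

P ≈ 57.49 bar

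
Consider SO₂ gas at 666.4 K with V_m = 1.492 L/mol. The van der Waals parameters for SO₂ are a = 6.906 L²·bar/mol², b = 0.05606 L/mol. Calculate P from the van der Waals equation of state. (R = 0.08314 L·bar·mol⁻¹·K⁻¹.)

P ≈ 35.48 bar

P = RT/(V_m − b) − a/V_m²
RT/(V_m − b) = (0.08314)(666.4)/(1.492 − 0.05606) = 55.404/1.4359 = 38.585 bar
a/V_m² = 6.906/(1.492)² = 3.1023 bar
P = 38.585 − 3.1023 = 35.48 bar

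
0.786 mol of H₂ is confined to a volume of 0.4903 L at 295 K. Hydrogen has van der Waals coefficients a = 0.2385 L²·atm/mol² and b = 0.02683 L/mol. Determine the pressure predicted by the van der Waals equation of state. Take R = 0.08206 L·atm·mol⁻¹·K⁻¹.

P = nRT/(V − nb) − a n²/V²
nRT/(V − nb) = (0.786)(0.08206)(295)/(0.4903 − 0.786×0.02683) = 19.027/0.46921 = 40.551 atm
a n²/V² = (0.2385)(0.786)²/(0.4903)² = 0.61293 atm
P = 40.551 − 0.61293 = 39.94 atm

P ≈ 39.94 atm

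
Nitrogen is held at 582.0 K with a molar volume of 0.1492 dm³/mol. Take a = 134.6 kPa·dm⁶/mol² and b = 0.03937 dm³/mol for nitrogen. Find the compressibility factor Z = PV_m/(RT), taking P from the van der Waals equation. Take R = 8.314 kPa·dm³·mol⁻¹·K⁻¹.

P = RT/(V_m − b) − a/V_m² = (8.314)(582.0)/(0.1492 − 0.03937) − 134.6/(0.1492)²
  = 4838.7/0.10983 − 6046.5 = 44056 − 6046.5 = 38010 kPa
Z = PV_m/(RT) = (38010)(0.1492)/((8.314)(582.0)) = 5671.1/4838.7 = 1.172

Z ≈ 1.172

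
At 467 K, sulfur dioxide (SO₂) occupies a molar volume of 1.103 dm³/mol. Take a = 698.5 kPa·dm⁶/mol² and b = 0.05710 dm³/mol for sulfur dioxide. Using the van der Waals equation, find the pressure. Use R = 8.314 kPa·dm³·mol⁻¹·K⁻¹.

P = RT/(V_m − b) − a/V_m²
RT/(V_m − b) = (8.314)(467)/(1.103 − 0.05710) = 3882.6/1.0459 = 3712.2 kPa
a/V_m² = 698.5/(1.103)² = 574.14 kPa
P = 3712.2 − 574.14 = 3138 kPa

P ≈ 3138 kPa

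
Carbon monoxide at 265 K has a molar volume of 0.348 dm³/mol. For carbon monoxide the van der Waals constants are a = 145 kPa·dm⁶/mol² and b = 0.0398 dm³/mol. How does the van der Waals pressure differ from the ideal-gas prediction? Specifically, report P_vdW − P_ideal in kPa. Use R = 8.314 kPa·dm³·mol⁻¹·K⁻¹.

ΔP ≈ -379.7 kPa

Ideal: P_ideal = RT/V_m = (8.314)(265)/0.348 = 6331.06 kPa
vdW: P = RT/(V_m − b) − a/V_m² = 2203.21/0.308200 − 145/0.121104 = 7148.64 − 1197.32 = 5951.32 kPa
ΔP = 5951.32 − 6331.06 = -379.7 kPa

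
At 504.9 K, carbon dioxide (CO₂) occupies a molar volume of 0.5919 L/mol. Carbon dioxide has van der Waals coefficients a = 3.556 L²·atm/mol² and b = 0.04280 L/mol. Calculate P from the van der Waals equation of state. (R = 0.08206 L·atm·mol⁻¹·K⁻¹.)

P ≈ 65.30 atm

P = RT/(V_m − b) − a/V_m²
RT/(V_m − b) = (0.08206)(504.9)/(0.5919 − 0.04280) = 41.432/0.54910 = 75.454 atm
a/V_m² = 3.556/(0.5919)² = 10.150 atm
P = 75.454 − 10.150 = 65.30 atm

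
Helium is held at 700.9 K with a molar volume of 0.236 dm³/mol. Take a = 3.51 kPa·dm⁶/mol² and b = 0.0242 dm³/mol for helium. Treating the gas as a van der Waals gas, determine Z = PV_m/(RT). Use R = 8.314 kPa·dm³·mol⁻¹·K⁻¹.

Z ≈ 1.112

P = RT/(V_m − b) − a/V_m² = (8.314)(700.9)/(0.236 − 0.0242) − 3.51/(0.236)²
  = 5827.3/0.21180 − 63.021 = 27513 − 63.021 = 27450 kPa
Z = PV_m/(RT) = (27450)(0.236)/((8.314)(700.9)) = 6478.2/5827.3 = 1.112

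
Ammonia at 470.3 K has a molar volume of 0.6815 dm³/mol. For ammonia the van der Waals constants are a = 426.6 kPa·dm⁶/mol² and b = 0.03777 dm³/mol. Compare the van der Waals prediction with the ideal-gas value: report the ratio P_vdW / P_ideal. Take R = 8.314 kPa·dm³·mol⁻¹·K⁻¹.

Ideal: P_ideal = RT/V_m = (8.314)(470.3)/0.6815 = 5737.45 kPa
vdW: P = RT/(V_m − b) − a/V_m² = 3910.07/0.643730 − 426.6/0.464442 = 6074.08 − 918.522 = 5155.56 kPa
Ratio = 5155.56/5737.45 = 0.8986

P_vdW / P_ideal ≈ 0.8986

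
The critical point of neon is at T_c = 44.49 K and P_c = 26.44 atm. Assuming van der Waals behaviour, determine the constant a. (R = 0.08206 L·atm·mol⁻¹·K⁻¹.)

a ≈ 0.2127 L²·atm/mol²

From T_c = 8a/(27Rb) and P_c = a/(27b²): a = 27 R² T_c²/(64 P_c).
a = 27×(0.08206)²×(44.49)²/(64×26.44) = 359.87/1692.2 = 0.2127 L²·atm/mol²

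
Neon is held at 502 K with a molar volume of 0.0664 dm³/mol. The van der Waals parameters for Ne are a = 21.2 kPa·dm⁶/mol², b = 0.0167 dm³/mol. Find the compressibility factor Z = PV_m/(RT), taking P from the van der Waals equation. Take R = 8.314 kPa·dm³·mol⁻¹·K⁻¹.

Z ≈ 1.260

P = RT/(V_m − b) − a/V_m² = (8.314)(502)/(0.0664 − 0.0167) − 21.2/(0.0664)²
  = 4173.6/0.049700 − 4808.4 = 83976 − 4808.4 = 79168 kPa
Z = PV_m/(RT) = (79168)(0.0664)/((8.314)(502)) = 5256.8/4173.6 = 1.260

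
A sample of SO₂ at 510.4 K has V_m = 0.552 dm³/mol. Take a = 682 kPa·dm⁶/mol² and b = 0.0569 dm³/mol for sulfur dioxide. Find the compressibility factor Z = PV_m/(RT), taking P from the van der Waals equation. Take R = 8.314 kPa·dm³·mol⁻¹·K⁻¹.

Z ≈ 0.8238

P = RT/(V_m − b) − a/V_m² = (8.314)(510.4)/(0.552 − 0.0569) − 682/(0.552)²
  = 4243.5/0.49510 − 2238.2 = 8571.0 − 2238.2 = 6332.8 kPa
Z = PV_m/(RT) = (6332.8)(0.552)/((8.314)(510.4)) = 3495.7/4243.5 = 0.8238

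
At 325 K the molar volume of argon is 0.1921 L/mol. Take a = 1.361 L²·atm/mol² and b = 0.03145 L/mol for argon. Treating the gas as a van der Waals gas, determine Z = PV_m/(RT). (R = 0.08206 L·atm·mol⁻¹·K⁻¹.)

P = RT/(V_m − b) − a/V_m² = (0.08206)(325)/(0.1921 − 0.03145) − 1.361/(0.1921)²
  = 26.670/0.16065 − 36.881 = 166.01 − 36.881 = 129.13 atm
Z = PV_m/(RT) = (129.13)(0.1921)/((0.08206)(325)) = 24.806/26.670 = 0.9301

Z ≈ 0.9301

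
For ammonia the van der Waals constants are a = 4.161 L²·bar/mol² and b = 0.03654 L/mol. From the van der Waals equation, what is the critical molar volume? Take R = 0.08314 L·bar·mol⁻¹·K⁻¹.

V_m,c ≈ 0.1096 L/mol

For a van der Waals gas, V_m,c = 3b.
V_m,c = 3×0.03654 = 0.1096 L/mol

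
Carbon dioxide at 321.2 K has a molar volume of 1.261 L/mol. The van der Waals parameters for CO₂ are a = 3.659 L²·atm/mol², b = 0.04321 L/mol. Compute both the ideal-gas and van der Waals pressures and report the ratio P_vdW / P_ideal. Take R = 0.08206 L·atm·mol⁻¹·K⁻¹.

P_vdW / P_ideal ≈ 0.9254

Ideal: P_ideal = RT/V_m = (0.08206)(321.2)/1.261 = 20.9022 atm
vdW: P = RT/(V_m − b) − a/V_m² = 26.3577/1.21779 − 3.659/1.59012 = 21.6439 − 2.30108 = 19.3428 atm
Ratio = 19.3428/20.9022 = 0.9254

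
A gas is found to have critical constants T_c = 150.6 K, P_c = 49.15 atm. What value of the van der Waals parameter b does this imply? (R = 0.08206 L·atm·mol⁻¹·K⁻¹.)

b ≈ 0.03143 L/mol

From T_c = 8a/(27Rb) and P_c = a/(27b²): b = R T_c/(8 P_c).
b = (0.08206)(150.6)/(8×49.15) = 12.358/393.20 = 0.03143 L/mol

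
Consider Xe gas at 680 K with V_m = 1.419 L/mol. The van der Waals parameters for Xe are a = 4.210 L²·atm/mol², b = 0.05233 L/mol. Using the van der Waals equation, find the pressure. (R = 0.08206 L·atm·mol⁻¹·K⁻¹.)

P = RT/(V_m − b) − a/V_m²
RT/(V_m − b) = (0.08206)(680)/(1.419 − 0.05233) = 55.801/1.3667 = 40.829 atm
a/V_m² = 4.210/(1.419)² = 2.0908 atm
P = 40.829 − 2.0908 = 38.74 atm

P ≈ 38.74 atm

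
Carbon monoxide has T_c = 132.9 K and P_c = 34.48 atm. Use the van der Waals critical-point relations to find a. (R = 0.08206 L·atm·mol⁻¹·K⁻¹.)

From T_c = 8a/(27Rb) and P_c = a/(27b²): a = 27 R² T_c²/(64 P_c).
a = 27×(0.08206)²×(132.9)²/(64×34.48) = 3211.3/2206.7 = 1.455 L²·atm/mol²

a ≈ 1.455 L²·atm/mol²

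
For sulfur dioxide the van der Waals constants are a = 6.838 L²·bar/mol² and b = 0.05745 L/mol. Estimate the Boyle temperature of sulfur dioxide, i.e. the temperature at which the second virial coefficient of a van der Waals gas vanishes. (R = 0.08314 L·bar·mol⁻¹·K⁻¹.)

For a van der Waals gas the second virial coefficient B₂ = b − a/(RT) vanishes at T_B = a/(Rb).
T_B = 6.838/(0.08314×0.05745) = 6.838/0.0047764 = 1432 K

T_B ≈ 1432 K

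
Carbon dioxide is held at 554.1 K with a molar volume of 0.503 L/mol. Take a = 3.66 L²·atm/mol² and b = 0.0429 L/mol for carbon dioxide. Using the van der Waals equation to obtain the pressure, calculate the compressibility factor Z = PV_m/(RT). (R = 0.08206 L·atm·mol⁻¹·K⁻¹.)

P = RT/(V_m − b) − a/V_m² = (0.08206)(554.1)/(0.503 − 0.0429) − 3.66/(0.503)²
  = 45.469/0.46010 − 14.466 = 98.824 − 14.466 = 84.358 atm
Z = PV_m/(RT) = (84.358)(0.503)/((0.08206)(554.1)) = 42.432/45.469 = 0.9332

Z ≈ 0.9332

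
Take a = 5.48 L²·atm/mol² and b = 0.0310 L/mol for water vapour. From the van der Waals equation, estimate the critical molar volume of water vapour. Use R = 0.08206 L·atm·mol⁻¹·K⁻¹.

For a van der Waals gas, V_m,c = 3b.
V_m,c = 3×0.0310 = 0.09300 L/mol

V_m,c ≈ 0.09300 L/mol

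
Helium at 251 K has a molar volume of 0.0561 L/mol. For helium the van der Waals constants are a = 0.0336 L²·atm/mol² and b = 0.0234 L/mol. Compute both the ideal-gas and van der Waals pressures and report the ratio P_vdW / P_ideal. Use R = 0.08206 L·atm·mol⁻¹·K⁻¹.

Ideal: P_ideal = RT/V_m = (0.08206)(251)/0.0561 = 367.149 atm
vdW: P = RT/(V_m − b) − a/V_m² = 20.5971/0.0327000 − 0.0336/0.00314721 = 629.881 − 10.6761 = 619.205 atm
Ratio = 619.205/367.149 = 1.687

P_vdW / P_ideal ≈ 1.687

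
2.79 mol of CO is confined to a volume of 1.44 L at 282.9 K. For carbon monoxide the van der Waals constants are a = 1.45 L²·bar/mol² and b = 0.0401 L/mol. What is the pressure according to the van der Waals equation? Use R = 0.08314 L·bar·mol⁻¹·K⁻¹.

P ≈ 43.97 bar

P = nRT/(V − nb) − a n²/V²
nRT/(V − nb) = (2.79)(0.08314)(282.9)/(1.44 − 2.79×0.0401) = 65.622/1.3281 = 49.410 bar
a n²/V² = (1.45)(2.79)²/(1.44)² = 5.4432 bar
P = 49.410 − 5.4432 = 43.97 bar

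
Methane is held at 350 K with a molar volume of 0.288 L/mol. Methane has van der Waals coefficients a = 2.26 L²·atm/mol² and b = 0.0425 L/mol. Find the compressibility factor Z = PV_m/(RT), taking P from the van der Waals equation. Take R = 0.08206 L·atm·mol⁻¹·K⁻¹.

Z ≈ 0.8999

P = RT/(V_m − b) − a/V_m² = (0.08206)(350)/(0.288 − 0.0425) − 2.26/(0.288)²
  = 28.721/0.24550 − 27.247 = 116.99 − 27.247 = 89.74 atm
Z = PV_m/(RT) = (89.74)(0.288)/((0.08206)(350)) = 25.845/28.721 = 0.8999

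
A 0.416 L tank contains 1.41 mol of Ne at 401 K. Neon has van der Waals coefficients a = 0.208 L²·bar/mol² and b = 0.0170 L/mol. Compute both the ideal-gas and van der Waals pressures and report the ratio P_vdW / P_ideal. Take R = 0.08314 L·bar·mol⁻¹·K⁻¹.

Ideal: P_ideal = nRT/V = (1.41)(0.08314)(401)/0.416 = 113.000 bar
vdW: P = nRT/(V − nb) − a n²/V² = 47.0082/0.392030 − 0.413525/0.173056 = 119.910 − 2.38954 = 117.520 bar
Ratio = 117.520/113.000 = 1.040

P_vdW / P_ideal ≈ 1.040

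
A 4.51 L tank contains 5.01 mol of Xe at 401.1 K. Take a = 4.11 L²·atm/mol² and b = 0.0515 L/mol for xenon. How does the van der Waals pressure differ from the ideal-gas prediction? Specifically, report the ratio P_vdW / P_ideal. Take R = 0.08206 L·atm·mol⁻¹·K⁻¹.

P_vdW / P_ideal ≈ 0.9220

Ideal: P_ideal = nRT/V = (5.01)(0.08206)(401.1)/4.51 = 36.5633 atm
vdW: P = nRT/(V − nb) − a n²/V² = 164.900/4.25199 − 103.161/20.3401 = 38.7818 − 5.07180 = 33.7100 atm
Ratio = 33.7100/36.5633 = 0.9220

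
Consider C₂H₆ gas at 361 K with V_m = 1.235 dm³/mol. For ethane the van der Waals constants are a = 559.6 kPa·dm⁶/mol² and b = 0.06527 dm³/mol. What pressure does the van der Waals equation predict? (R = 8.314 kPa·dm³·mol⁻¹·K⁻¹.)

P ≈ 2199 kPa

P = RT/(V_m − b) − a/V_m²
RT/(V_m − b) = (8.314)(361)/(1.235 − 0.06527) = 3001.4/1.1697 = 2566.0 kPa
a/V_m² = 559.6/(1.235)² = 366.90 kPa
P = 2566.0 − 366.90 = 2199 kPa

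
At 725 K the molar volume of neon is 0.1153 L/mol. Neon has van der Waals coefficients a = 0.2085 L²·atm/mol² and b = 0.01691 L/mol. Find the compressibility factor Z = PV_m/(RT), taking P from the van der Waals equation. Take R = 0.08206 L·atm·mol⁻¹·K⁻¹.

Z ≈ 1.141

P = RT/(V_m − b) − a/V_m² = (0.08206)(725)/(0.1153 − 0.01691) − 0.2085/(0.1153)²
  = 59.494/0.098390 − 15.684 = 604.68 − 15.684 = 589.00 atm
Z = PV_m/(RT) = (589.00)(0.1153)/((0.08206)(725)) = 67.912/59.494 = 1.141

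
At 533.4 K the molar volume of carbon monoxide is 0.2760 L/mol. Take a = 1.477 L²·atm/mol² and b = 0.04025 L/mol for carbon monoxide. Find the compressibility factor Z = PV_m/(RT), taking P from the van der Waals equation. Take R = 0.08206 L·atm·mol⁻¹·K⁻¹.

Z ≈ 1.048

P = RT/(V_m − b) − a/V_m² = (0.08206)(533.4)/(0.2760 − 0.04025) − 1.477/(0.2760)²
  = 43.771/0.23575 − 19.389 = 185.67 − 19.389 = 166.28 atm
Z = PV_m/(RT) = (166.28)(0.2760)/((0.08206)(533.4)) = 45.893/43.771 = 1.048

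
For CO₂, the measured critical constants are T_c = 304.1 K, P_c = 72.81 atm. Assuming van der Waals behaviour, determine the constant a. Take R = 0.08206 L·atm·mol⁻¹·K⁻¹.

a ≈ 3.608 L²·atm/mol²

From T_c = 8a/(27Rb) and P_c = a/(27b²): a = 27 R² T_c²/(64 P_c).
a = 27×(0.08206)²×(304.1)²/(64×72.81) = 16814/4659.8 = 3.608 L²·atm/mol²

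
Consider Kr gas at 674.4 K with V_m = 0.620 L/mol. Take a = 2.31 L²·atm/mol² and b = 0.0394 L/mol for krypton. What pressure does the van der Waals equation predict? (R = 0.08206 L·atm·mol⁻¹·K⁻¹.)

P ≈ 89.31 atm

P = RT/(V_m − b) − a/V_m²
RT/(V_m − b) = (0.08206)(674.4)/(0.620 − 0.0394) = 55.341/0.58060 = 95.317 atm
a/V_m² = 2.31/(0.620)² = 6.0094 atm
P = 95.317 − 6.0094 = 89.31 atm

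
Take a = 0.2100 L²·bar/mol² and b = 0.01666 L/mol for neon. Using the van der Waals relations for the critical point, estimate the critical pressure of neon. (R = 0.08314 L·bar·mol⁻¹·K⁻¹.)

For a van der Waals gas, P_c = a/(27b²).
P_c = 0.2100/(27×(0.01666)²) = 0.2100/0.0074940 = 28.02 bar

P_c ≈ 28.02 bar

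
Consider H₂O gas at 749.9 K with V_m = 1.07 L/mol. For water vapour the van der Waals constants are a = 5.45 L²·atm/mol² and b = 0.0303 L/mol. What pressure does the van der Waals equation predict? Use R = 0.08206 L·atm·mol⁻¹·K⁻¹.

P ≈ 54.43 atm

P = RT/(V_m − b) − a/V_m²
RT/(V_m − b) = (0.08206)(749.9)/(1.07 − 0.0303) = 61.537/1.0397 = 59.187 atm
a/V_m² = 5.45/(1.07)² = 4.7602 atm
P = 59.187 − 4.7602 = 54.43 atm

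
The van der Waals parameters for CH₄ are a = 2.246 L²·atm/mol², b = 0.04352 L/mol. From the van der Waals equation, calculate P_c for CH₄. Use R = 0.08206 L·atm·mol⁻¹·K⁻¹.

For a van der Waals gas, P_c = a/(27b²).
P_c = 2.246/(27×(0.04352)²) = 2.246/0.051138 = 43.92 atm

P_c ≈ 43.92 atm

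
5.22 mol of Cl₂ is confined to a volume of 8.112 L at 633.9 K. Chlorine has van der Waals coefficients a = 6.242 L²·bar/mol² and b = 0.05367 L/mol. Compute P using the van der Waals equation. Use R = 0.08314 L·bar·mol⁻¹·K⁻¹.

P = nRT/(V − nb) − a n²/V²
nRT/(V − nb) = (5.22)(0.08314)(633.9)/(8.112 − 5.22×0.05367) = 275.11/7.8318 = 35.127 bar
a n²/V² = (6.242)(5.22)²/(8.112)² = 2.5847 bar
P = 35.127 − 2.5847 = 32.54 bar

P ≈ 32.54 bar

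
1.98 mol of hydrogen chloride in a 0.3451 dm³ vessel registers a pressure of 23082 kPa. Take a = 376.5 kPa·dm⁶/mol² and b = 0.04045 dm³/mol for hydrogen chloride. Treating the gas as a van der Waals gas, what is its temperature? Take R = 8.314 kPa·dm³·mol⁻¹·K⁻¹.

T = (P + a n²/V²)(V − nb)/(nR)
P + a n²/V² = 23082 + (376.5)(1.98)²/(0.3451)² = 35476 kPa
V − nb = 0.3451 − (1.98)(0.04045) = 0.26501 dm³
T = (35476)(0.26501)/((1.98)(8.314)) = 571.1 K

T ≈ 571.1 K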